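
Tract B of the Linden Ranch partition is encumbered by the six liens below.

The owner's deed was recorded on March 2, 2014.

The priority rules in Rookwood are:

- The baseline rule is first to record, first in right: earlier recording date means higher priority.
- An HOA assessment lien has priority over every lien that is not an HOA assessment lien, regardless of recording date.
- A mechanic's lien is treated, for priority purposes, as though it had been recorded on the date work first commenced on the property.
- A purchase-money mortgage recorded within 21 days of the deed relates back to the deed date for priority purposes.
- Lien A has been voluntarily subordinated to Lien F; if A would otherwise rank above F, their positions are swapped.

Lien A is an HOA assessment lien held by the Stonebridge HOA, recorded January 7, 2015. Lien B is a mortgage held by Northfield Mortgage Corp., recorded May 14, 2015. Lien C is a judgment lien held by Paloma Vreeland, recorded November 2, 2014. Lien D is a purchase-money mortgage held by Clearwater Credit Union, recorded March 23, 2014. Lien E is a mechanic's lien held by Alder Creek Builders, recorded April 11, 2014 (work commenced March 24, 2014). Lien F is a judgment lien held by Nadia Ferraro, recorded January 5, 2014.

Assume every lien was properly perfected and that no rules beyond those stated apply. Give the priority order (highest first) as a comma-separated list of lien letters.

Effective dates: D was recorded within the 21-day window, so its effective date is the deed date March 2, 2014; E's effective date is March 24, 2014, when work began.
A is an HOA assessment lien and takes priority over every other lien.
The other liens, earliest effective date first: F (January 5, 2014), D (March 2, 2014), E (March 24, 2014), C (November 2, 2014), B (May 14, 2015).
A would otherwise be senior to F, so under the subordination agreement A and F exchange positions.

F, A, D, E, C, B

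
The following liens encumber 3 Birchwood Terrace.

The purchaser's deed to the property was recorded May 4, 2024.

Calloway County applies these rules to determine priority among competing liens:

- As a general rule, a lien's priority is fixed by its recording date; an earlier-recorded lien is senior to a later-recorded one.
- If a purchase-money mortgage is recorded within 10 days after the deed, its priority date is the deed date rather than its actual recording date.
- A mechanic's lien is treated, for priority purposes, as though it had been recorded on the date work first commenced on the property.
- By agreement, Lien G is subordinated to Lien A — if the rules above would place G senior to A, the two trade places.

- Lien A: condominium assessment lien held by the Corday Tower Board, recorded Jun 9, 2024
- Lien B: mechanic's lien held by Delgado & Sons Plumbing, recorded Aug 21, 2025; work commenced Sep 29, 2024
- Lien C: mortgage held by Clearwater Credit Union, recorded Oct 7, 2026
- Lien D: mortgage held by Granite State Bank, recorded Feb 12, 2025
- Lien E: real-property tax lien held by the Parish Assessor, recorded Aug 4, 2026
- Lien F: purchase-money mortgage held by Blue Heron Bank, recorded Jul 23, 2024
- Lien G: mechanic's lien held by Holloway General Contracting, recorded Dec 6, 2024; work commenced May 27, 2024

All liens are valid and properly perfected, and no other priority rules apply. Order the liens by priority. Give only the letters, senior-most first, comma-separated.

Effective dates after the stated exceptions: B relates back to Sep 29, 2024 (work commenced); F was recorded 80 days after the deed, outside the 10-day window, so it keeps its recording date; G relates back to May 27, 2024 (work commenced).
By effective date, earliest first: G (May 27, 2024), A (Jun 9, 2024), F (Jul 23, 2024), B (Sep 29, 2024), D (Feb 12, 2025), E (Aug 4, 2026), C (Oct 7, 2026).
Because G would otherwise rank above A, the subordination swaps them.

A, G, F, B, D, E, C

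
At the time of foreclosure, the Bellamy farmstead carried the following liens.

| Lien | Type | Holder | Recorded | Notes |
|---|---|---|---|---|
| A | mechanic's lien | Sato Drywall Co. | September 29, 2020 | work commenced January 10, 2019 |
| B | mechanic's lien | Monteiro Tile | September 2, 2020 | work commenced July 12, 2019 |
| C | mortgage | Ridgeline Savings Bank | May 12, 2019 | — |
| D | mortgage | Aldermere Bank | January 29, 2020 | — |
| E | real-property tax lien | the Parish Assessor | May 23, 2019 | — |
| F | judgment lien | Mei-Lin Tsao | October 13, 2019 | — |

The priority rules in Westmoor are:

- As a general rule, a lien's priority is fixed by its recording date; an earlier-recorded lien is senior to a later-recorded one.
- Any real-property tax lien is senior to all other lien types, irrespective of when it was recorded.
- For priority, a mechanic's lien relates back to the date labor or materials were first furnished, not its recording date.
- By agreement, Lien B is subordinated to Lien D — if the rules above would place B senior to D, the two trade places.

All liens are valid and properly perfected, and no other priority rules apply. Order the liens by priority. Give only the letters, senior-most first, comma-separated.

Effective dates: A's effective date is January 10, 2019, when work began; B is treated as recorded July 12, 2019, the work-commencement date.
As a real-property tax lien, E is senior to every other lien.
Among the remaining liens, by effective date: A (January 10, 2019), C (May 12, 2019), B (July 12, 2019), F (October 13, 2019), D (January 29, 2020).
The subordination applies — B was senior to D — so B and D swap.

E, A, C, D, F, B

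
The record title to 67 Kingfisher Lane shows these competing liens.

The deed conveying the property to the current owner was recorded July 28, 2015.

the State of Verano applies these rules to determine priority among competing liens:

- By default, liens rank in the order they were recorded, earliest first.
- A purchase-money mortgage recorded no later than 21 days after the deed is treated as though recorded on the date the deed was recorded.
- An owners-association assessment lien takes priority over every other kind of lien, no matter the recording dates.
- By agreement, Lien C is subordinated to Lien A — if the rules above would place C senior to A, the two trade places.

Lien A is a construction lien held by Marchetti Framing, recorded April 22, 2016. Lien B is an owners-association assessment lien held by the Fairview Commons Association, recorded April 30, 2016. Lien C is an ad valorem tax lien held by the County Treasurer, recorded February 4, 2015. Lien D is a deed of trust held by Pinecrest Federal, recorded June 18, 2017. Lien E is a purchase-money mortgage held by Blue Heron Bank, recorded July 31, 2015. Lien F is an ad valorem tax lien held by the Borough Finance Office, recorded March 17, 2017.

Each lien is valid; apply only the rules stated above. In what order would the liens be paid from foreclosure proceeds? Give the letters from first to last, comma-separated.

First, effective dates: E relates back to the deed date July 28, 2015.
B is an owners-association assessment lien, so it outranks all other liens regardless of date.
Remaining liens by effective date: C (February 4, 2015), E (July 28, 2015), A (April 22, 2016), F (March 17, 2017), D (June 18, 2017).
C is senior to A before the subordination, so the two trade places.

B, A, E, C, F, D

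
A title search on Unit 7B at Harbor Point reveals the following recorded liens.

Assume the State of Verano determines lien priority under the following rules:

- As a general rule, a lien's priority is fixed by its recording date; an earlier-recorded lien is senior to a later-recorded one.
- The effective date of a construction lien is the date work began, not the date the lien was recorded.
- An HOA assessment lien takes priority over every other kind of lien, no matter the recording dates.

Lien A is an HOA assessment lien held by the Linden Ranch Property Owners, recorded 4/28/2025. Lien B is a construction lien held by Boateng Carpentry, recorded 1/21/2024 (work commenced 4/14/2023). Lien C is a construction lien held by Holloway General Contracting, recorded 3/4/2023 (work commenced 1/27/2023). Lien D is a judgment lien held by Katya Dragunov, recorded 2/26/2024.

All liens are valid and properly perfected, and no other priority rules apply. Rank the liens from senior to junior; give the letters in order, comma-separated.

A, C, B, D

Adjusting effective dates: B's effective date is 4/14/2023, when work began; C relates back to 1/27/2023 (work commenced).
As an HOA assessment lien, A is senior to every other lien.
Among the remaining liens, by effective date: C (1/27/2023), B (4/14/2023), D (2/26/2024).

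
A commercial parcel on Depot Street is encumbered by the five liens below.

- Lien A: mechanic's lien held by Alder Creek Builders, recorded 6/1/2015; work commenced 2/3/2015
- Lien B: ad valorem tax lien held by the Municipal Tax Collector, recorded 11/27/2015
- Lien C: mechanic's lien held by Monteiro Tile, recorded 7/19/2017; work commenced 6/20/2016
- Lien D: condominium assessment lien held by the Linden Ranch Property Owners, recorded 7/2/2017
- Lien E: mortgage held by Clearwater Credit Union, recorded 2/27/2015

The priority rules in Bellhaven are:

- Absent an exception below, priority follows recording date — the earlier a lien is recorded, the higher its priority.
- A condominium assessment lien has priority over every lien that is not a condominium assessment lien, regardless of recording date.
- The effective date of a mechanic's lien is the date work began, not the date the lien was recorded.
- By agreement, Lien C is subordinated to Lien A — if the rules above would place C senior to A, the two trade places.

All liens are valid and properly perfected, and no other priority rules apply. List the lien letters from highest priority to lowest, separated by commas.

First, effective dates: A's effective date is 2/3/2015, when work began; C relates back to 6/20/2016 (work commenced).
D is a condominium assessment lien, so it outranks all other liens regardless of date.
Ordering the rest by effective date: A (2/3/2015), E (2/27/2015), B (11/27/2015), C (6/20/2016).
C already ranks below A; the subordination has no effect.

D, A, E, B, C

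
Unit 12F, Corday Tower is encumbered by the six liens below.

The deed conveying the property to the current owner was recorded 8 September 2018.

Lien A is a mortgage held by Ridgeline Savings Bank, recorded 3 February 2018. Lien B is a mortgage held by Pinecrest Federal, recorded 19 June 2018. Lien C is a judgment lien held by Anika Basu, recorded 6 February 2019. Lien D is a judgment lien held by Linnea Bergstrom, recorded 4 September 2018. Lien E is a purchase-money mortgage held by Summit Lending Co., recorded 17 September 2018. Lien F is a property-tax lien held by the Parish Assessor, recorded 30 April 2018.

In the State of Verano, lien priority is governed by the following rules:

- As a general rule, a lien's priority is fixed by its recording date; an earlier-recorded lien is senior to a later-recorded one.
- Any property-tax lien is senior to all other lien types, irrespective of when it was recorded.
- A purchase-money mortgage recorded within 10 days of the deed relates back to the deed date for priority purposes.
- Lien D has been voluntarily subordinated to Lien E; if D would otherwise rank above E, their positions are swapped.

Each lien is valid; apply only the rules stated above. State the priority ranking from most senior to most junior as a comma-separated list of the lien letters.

F, A, B, E, D, C

Effective dates: E was recorded within the 10-day window, so its effective date is the deed date 8 September 2018.
F is a property-tax lien, so it outranks all other liens regardless of date.
Among the remaining liens, by effective date: A (3 February 2018), B (19 June 2018), D (4 September 2018), E (8 September 2018), C (6 February 2019).
Because D would otherwise rank above E, the subordination swaps them.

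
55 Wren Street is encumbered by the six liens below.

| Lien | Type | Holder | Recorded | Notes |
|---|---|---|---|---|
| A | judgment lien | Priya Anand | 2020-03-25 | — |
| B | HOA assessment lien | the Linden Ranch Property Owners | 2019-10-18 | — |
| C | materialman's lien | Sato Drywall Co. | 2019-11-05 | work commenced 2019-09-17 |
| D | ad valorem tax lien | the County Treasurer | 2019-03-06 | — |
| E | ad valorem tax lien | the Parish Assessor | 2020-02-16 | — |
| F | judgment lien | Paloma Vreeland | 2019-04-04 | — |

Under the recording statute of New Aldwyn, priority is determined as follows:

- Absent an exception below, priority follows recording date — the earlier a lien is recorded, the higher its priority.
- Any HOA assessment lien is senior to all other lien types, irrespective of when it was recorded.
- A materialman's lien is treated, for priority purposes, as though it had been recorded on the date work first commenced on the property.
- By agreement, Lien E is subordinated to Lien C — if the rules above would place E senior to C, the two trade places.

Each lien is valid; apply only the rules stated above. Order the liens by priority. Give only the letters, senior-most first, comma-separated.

B, D, F, C, E, A

Effective dates after the stated exceptions: C is treated as recorded 2019-09-17, the work-commencement date.
As an HOA assessment lien, B is senior to every other lien.
Remaining liens by effective date: D (2019-03-06), F (2019-04-04), C (2019-09-17), E (2020-02-16), A (2020-03-25).
E already ranks below C; the subordination has no effect.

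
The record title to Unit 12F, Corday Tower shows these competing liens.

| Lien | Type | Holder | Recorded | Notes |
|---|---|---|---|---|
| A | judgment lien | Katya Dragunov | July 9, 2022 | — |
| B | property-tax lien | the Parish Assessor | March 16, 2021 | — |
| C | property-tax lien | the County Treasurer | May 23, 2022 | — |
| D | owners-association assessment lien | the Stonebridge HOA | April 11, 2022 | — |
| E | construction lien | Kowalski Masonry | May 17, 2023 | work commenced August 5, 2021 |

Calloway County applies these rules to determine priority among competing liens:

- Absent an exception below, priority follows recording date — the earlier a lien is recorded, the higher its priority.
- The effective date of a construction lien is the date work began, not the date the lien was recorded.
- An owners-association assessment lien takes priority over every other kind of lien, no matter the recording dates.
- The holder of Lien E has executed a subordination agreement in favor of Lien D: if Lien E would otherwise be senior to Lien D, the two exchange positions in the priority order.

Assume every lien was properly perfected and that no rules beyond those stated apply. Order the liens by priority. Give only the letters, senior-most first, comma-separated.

Adjusting effective dates: E is treated as recorded August 5, 2021, the work-commencement date.
D is an owners-association assessment lien, so it outranks all other liens regardless of date.
Among the remaining liens, by effective date: B (March 16, 2021), E (August 5, 2021), C (May 23, 2022), A (July 9, 2022).
Since E is not senior to D, the subordination leaves the order unchanged.

D, B, E, C, A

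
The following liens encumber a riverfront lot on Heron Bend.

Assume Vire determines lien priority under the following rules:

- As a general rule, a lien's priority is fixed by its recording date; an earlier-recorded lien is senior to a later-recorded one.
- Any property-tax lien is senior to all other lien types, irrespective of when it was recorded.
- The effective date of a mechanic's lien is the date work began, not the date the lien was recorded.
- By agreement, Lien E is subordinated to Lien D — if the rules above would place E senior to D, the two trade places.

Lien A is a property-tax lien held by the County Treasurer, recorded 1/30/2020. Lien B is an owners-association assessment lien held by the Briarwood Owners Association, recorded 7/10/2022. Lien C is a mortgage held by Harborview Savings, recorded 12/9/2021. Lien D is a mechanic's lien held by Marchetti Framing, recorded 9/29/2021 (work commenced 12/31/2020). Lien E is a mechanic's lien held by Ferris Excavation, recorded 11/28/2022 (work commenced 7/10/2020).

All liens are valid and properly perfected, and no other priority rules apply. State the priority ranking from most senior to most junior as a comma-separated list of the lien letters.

A, D, E, C, B

Adjusting effective dates: D's effective date is 12/31/2020, when work began; E is treated as recorded 7/10/2020, the work-commencement date.
As a property-tax lien, A is senior to every other lien.
Among the remaining liens, by effective date: E (7/10/2020), D (12/31/2020), C (12/9/2021), B (7/10/2022).
The subordination applies — E was senior to D — so E and D swap.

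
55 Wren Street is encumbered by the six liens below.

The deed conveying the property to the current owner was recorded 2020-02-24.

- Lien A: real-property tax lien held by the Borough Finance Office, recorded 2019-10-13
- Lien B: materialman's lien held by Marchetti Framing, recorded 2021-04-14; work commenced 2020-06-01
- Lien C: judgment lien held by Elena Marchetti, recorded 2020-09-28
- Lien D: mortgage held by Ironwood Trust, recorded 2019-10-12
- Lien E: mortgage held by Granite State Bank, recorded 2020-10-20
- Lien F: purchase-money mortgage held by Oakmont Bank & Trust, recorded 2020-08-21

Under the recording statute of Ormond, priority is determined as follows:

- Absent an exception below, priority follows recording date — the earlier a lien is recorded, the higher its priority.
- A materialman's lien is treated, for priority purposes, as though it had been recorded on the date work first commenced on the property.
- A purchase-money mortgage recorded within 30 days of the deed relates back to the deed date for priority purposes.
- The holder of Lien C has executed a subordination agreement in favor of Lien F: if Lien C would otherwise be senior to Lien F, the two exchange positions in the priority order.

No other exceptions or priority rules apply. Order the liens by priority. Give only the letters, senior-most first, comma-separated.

D, A, B, F, C, E

Adjusting effective dates: B is treated as recorded 2020-06-01, the work-commencement date; F was recorded 179 days after the deed — beyond 30 days — so no relation-back applies.
By effective date, earliest first: D (2019-10-12), A (2019-10-13), B (2020-06-01), F (2020-08-21), C (2020-09-28), E (2020-10-20).
C already ranks below F; the subordination has no effect.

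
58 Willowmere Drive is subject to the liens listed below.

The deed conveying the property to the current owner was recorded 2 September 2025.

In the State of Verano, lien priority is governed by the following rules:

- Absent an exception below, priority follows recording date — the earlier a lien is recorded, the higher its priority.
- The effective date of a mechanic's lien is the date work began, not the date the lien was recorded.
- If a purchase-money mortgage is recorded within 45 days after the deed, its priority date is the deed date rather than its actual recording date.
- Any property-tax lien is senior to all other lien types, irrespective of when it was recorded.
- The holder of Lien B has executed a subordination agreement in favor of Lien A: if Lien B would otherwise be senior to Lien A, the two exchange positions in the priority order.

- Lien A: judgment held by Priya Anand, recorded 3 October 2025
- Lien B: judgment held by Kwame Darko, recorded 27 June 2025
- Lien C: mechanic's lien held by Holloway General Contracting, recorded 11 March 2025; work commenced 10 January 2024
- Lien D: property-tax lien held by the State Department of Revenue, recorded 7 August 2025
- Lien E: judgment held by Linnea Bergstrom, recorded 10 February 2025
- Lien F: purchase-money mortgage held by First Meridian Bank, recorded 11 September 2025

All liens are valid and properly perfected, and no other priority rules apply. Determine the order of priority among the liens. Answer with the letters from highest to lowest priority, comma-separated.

Effective dates: C is treated as recorded 10 January 2024, the work-commencement date; F was recorded within the 45-day window, so its effective date is the deed date 2 September 2025.
D is a property-tax lien, so it outranks all other liens regardless of date.
The other liens, earliest effective date first: C (10 January 2024), E (10 February 2025), B (27 June 2025), F (2 September 2025), A (3 October 2025).
B is senior to A before the subordination, so the two trade places.

D, C, E, A, F, B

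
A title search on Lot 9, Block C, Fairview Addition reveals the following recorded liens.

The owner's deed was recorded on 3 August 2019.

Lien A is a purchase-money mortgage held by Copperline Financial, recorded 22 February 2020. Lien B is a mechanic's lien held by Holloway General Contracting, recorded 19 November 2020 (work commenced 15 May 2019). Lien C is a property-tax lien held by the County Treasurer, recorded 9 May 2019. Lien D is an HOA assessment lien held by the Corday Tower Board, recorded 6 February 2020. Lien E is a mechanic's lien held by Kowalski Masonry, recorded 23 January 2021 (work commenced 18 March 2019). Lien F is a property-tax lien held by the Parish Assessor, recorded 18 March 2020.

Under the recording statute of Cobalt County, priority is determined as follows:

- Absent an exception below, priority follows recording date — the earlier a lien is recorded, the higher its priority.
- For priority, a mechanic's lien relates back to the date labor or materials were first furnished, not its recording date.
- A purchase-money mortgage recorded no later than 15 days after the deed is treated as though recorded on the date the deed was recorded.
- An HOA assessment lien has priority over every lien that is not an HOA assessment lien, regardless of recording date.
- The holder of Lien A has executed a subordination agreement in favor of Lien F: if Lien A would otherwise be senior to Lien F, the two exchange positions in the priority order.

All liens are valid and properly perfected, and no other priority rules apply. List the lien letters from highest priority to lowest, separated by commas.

D, E, C, B, F, A

Effective dates: A was recorded 203 days after the deed, outside the 15-day window, so it keeps its recording date; B relates back to 15 May 2019 (work commenced); E's effective date is 18 March 2019, when work began.
D is an HOA assessment lien and takes priority over every other lien.
Among the remaining liens, by effective date: E (18 March 2019), C (9 May 2019), B (15 May 2019), A (22 February 2020), F (18 March 2020).
A is senior to F before the subordination, so the two trade places.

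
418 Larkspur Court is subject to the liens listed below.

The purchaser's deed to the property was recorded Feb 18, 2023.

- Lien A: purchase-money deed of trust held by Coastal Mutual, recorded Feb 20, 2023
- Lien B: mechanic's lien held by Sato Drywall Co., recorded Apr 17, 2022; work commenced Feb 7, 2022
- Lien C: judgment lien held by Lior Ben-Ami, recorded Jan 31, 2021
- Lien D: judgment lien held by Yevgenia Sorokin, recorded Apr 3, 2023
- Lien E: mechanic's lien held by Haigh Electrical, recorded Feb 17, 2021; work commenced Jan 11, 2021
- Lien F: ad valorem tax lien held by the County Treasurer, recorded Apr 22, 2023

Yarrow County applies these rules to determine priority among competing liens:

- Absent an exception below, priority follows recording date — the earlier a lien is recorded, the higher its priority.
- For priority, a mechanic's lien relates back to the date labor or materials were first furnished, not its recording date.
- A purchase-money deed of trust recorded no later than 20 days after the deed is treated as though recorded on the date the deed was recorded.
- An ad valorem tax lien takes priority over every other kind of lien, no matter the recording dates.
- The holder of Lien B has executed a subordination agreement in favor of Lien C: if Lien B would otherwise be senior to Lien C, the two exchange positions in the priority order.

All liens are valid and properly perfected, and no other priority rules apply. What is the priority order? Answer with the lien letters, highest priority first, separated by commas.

Effective dates after the stated exceptions: A's effective date is the deed date, Feb 18, 2023; B relates back to Feb 7, 2022 (work commenced); E relates back to Jan 11, 2021 (work commenced).
F is an ad valorem tax lien, so it outranks all other liens regardless of date.
Remaining liens by effective date: E (Jan 11, 2021), C (Jan 31, 2021), B (Feb 7, 2022), A (Feb 18, 2023), D (Apr 3, 2023).
B already ranks below C; the subordination has no effect.

F, E, C, B, A, D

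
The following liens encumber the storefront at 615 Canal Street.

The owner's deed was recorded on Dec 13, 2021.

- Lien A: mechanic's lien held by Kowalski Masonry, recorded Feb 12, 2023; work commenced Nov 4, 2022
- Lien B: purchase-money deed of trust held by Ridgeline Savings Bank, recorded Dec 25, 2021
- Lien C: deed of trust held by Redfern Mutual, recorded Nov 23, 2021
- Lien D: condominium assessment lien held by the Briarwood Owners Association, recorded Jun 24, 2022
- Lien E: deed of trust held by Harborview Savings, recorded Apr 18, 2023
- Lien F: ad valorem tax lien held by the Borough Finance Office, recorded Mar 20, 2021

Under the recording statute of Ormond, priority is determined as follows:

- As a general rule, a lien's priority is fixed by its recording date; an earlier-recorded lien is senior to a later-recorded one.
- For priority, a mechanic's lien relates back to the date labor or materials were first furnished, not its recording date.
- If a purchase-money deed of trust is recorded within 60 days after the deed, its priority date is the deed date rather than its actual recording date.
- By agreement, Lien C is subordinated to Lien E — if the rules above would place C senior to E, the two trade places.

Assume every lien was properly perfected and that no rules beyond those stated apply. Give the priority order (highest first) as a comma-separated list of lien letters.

F, E, B, D, A, C

First, effective dates: A relates back to Nov 4, 2022 (work commenced); B was recorded within the 60-day window, so its effective date is the deed date Dec 13, 2021.
Sorted by effective date: F (Mar 20, 2021), C (Nov 23, 2021), B (Dec 13, 2021), D (Jun 24, 2022), A (Nov 4, 2022), E (Apr 18, 2023).
Because C would otherwise rank above E, the subordination swaps them.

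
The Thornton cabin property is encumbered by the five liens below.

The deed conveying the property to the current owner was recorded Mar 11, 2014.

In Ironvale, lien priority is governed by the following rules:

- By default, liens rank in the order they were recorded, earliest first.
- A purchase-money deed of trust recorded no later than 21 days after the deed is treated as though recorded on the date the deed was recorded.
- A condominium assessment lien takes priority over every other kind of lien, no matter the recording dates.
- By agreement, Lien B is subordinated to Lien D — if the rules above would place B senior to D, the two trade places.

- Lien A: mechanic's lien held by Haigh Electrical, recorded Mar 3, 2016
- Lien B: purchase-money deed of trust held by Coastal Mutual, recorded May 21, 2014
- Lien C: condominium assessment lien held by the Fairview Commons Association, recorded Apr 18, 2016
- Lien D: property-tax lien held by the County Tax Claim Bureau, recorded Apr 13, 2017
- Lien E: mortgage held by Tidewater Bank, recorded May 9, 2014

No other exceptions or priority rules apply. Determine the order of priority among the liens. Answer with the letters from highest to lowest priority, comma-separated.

C, E, D, A, B

Effective dates: B was recorded 71 days after the deed — beyond 21 days — so no relation-back applies.
C is a condominium assessment lien and takes priority over every other lien.
Among the remaining liens, by effective date: E (May 9, 2014), B (May 21, 2014), A (Mar 3, 2016), D (Apr 13, 2017).
B is senior to D before the subordination, so the two trade places.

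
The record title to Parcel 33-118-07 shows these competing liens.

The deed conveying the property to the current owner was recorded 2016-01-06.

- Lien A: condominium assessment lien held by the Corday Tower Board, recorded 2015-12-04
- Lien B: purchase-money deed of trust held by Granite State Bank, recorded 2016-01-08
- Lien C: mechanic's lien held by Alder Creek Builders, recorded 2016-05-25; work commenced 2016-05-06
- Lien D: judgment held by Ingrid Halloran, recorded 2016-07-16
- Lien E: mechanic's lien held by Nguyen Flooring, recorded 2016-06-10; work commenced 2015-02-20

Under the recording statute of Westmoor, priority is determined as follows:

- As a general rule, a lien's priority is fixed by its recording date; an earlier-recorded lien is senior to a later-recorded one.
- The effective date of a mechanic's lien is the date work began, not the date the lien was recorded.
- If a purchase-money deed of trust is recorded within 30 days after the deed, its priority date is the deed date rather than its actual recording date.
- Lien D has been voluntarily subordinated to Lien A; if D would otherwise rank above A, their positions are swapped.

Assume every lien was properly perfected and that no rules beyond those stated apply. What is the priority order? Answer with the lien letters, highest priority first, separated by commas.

E, A, B, C, D

Effective dates after the stated exceptions: B was recorded within the 30-day window, so its effective date is the deed date 2016-01-06; C is treated as recorded 2016-05-06, the work-commencement date; E's effective date is 2015-02-20, when work began.
Ordering by effective date: E (2015-02-20), A (2015-12-04), B (2016-01-06), C (2016-05-06), D (2016-07-16).
D is already junior to A, so the subordination agreement changes nothing.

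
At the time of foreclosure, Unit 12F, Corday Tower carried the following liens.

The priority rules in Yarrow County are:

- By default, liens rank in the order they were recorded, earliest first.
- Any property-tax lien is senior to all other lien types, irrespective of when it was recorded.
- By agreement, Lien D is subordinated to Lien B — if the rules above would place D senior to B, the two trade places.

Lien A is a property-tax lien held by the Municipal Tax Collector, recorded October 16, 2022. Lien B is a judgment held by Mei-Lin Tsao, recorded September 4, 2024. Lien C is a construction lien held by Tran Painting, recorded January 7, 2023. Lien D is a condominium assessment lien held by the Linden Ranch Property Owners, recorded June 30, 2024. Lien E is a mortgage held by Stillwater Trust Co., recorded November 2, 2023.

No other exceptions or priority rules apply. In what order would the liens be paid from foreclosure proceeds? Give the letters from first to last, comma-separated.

A, C, E, B, D

A, as a property-tax lien, has superpriority and ranks first.
Among the remaining liens, by effective date: C (January 7, 2023), E (November 2, 2023), D (June 30, 2024), B (September 4, 2024).
The subordination applies — D was senior to B — so D and B swap.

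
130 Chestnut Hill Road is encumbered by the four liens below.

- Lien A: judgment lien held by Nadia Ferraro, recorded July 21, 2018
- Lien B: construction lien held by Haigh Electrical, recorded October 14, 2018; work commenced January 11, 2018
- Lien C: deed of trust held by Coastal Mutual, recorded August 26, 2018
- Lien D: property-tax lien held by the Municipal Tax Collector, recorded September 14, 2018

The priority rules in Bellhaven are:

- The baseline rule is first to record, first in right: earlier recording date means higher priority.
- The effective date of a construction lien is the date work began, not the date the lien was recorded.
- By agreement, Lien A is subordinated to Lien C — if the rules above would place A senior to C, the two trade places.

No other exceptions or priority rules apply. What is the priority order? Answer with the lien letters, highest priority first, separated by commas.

Effective dates: B's effective date is January 11, 2018, when work began.
By effective date: B (January 11, 2018), A (July 21, 2018), C (August 26, 2018), D (September 14, 2018).
A is senior to C before the subordination, so the two trade places.

B, C, A, D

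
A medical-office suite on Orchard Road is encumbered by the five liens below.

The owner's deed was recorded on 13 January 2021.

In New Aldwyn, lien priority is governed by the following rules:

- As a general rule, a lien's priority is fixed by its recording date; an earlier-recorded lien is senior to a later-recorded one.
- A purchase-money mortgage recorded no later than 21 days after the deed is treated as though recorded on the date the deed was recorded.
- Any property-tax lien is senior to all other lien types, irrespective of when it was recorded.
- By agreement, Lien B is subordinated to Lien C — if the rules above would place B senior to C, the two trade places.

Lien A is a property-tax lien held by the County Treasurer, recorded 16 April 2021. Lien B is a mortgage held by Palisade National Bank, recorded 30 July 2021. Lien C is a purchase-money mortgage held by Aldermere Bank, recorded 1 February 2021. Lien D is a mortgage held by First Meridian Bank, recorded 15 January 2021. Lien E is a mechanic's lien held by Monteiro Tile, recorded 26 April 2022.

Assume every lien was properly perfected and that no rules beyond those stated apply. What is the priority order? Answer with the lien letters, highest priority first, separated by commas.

A, C, D, B, E

First, effective dates: C relates back to the deed date 13 January 2021.
A, as a property-tax lien, has superpriority and ranks first.
Remaining liens by effective date: C (13 January 2021), D (15 January 2021), B (30 July 2021), E (26 April 2022).
B is already junior to C, so the subordination agreement changes nothing.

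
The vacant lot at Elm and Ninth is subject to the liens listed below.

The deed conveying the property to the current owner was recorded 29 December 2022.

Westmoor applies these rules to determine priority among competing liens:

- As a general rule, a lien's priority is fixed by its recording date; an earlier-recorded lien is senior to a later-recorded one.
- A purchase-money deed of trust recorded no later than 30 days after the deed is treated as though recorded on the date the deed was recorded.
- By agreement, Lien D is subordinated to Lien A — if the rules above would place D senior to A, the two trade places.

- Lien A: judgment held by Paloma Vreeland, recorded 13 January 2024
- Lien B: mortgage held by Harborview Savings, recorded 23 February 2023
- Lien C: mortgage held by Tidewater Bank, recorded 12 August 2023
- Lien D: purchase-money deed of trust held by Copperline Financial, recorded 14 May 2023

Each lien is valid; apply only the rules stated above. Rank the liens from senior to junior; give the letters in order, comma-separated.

B, A, C, D

Effective dates: D was recorded 136 days after the deed, outside the 30-day window, so it keeps its recording date.
By effective date: B (23 February 2023), D (14 May 2023), C (12 August 2023), A (13 January 2024).
D is senior to A before the subordination, so the two trade places.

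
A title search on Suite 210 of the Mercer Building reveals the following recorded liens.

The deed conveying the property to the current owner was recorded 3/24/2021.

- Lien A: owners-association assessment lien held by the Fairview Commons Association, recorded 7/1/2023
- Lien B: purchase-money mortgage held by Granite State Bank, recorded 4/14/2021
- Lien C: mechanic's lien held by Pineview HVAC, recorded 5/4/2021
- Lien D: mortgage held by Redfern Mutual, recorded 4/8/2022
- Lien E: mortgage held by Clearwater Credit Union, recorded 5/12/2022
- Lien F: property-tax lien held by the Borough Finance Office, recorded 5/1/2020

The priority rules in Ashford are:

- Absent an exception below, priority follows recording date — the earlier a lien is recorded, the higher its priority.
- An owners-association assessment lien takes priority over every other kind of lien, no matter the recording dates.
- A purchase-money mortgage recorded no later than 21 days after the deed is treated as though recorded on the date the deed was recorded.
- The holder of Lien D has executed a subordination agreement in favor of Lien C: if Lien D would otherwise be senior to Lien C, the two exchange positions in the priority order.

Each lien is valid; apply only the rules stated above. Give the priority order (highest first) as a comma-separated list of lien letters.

Adjusting effective dates: B's effective date is the deed date, 3/24/2021.
A is an owners-association assessment lien, so it outranks all other liens regardless of date.
Remaining liens by effective date: F (5/1/2020), B (3/24/2021), C (5/4/2021), D (4/8/2022), E (5/12/2022).
D is already junior to C, so the subordination agreement changes nothing.

A, F, B, C, D, E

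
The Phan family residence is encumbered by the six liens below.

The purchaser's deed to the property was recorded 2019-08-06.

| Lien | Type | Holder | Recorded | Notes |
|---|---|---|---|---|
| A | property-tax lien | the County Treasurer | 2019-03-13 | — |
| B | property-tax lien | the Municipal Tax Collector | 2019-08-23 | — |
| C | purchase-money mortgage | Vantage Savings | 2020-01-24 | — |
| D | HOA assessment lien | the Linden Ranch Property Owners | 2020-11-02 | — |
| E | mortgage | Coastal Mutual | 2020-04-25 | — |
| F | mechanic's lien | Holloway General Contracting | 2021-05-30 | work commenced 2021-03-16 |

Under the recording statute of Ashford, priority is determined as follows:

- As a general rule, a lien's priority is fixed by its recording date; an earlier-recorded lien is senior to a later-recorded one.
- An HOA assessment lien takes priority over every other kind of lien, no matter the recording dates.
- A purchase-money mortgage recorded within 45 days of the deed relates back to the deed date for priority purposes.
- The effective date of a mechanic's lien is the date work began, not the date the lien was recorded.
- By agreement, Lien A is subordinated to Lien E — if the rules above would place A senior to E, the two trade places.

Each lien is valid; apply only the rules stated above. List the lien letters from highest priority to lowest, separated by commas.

Effective dates: C was recorded 171 days after the deed, outside the 45-day window, so it keeps its recording date; F relates back to 2021-03-16 (work commenced).
D is an HOA assessment lien, so it outranks all other liens regardless of date.
The other liens, earliest effective date first: A (2019-03-13), B (2019-08-23), C (2020-01-24), E (2020-04-25), F (2021-03-16).
A would otherwise be senior to E, so under the subordination agreement A and E exchange positions.

D, E, B, C, A, F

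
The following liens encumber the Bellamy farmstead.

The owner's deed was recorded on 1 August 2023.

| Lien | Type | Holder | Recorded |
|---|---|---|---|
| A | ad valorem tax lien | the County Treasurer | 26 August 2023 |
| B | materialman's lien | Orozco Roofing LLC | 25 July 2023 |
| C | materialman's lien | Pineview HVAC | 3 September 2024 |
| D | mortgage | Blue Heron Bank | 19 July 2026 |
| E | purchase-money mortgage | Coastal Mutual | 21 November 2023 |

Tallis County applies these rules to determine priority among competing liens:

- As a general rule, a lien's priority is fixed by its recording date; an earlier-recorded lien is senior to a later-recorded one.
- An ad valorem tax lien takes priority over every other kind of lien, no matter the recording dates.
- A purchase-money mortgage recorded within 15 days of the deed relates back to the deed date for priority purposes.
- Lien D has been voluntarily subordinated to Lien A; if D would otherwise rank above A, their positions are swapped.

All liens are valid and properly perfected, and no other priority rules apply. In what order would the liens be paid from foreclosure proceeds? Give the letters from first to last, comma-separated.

A, B, E, C, D

Effective dates after the stated exceptions: E missed the 15-day window (112 days after the deed), so its recording date stands.
A is an ad valorem tax lien, so it outranks all other liens regardless of date.
Ordering the rest by effective date: B (25 July 2023), E (21 November 2023), C (3 September 2024), D (19 July 2026).
D already ranks below A; the subordination has no effect.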